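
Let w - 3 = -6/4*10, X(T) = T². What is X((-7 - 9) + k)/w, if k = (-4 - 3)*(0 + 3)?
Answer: -1369/12 ≈ -114.08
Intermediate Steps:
k = -21 (k = -7*3 = -21)
w = -12 (w = 3 - 6/4*10 = 3 - 6*¼*10 = 3 - 3/2*10 = 3 - 15 = -12)
X((-7 - 9) + k)/w = ((-7 - 9) - 21)²/(-12) = (-16 - 21)²*(-1/12) = (-37)²*(-1/12) = 1369*(-1/12) = -1369/12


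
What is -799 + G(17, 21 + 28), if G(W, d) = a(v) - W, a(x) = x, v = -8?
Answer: -824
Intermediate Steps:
G(W, d) = -8 - W
-799 + G(17, 21 + 28) = -799 + (-8 - 1*17) = -799 + (-8 - 17) = -799 - 25 = -824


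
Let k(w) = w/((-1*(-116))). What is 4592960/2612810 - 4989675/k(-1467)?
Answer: 50410239177844/127766409 ≈ 3.9455e+5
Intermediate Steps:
k(w) = w/116
4592960/2612810 - 4989675/k(-1467) = 4592960/2612810 - 4989675/((1/116)*(-1467)) = 4592960*(1/2612810) - 4989675/(-1467/116) = 459296/261281 - 4989675*(-116/1467) = 459296/261281 + 192934100/489 = 50410239177844/127766409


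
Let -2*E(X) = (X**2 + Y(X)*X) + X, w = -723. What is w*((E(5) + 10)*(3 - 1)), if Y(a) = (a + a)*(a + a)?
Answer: 368730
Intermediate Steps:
Y(a) = 4*a**2 (Y(a) = (2*a)*(2*a) = 4*a**2)
E(X) = -2*X**3 - X/2 - X**2/2 (E(X) = -((X**2 + (4*X**2)*X) + X)/2 = -((X**2 + 4*X**3) + X)/2 = -(X + X**2 + 4*X**3)/2 = -2*X**3 - X/2 - X**2/2)
w*((E(5) + 10)*(3 - 1)) = -723*(-1/2*5*(1 + 5 + 4*5**2) + 10)*(3 - 1) = -723*(-1/2*5*(1 + 5 + 4*25) + 10)*2 = -723*(-1/2*5*(1 + 5 + 100) + 10)*2 = -723*(-1/2*5*106 + 10)*2 = -723*(-265 + 10)*2 = -(-184365)*2 = -723*(-510) = 368730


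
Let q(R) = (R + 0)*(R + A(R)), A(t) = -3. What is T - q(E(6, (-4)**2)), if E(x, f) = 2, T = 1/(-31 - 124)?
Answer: 309/155 ≈ 1.9935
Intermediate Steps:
T = -1/155 (T = 1/(-155) = -1/155 ≈ -0.0064516)
q(R) = R*(-3 + R) (q(R) = (R + 0)*(R - 3) = R*(-3 + R))
T - q(E(6, (-4)**2)) = -1/155 - 2*(-3 + 2) = -1/155 - 2*(-1) = -1/155 - 1*(-2) = -1/155 + 2 = 309/155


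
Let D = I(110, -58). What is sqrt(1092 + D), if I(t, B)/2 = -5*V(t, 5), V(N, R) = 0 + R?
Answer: sqrt(1042) ≈ 32.280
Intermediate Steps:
V(N, R) = R
I(t, B) = -50 (I(t, B) = 2*(-5*5) = 2*(-25) = -50)
D = -50
sqrt(1092 + D) = sqrt(1092 - 50) = sqrt(1042)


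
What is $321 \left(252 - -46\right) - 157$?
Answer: $95501$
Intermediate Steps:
$321 \left(252 - -46\right) - 157 = 321 \left(252 + 46\right) - 157 = 321 \cdot 298 - 157 = 95658 - 157 = 95501$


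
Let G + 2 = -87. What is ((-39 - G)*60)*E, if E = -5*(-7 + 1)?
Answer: 90000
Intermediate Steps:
G = -89 (G = -2 - 87 = -89)
E = 30 (E = -5*(-6) = 30)
((-39 - G)*60)*E = ((-39 - 1*(-89))*60)*30 = ((-39 + 89)*60)*30 = (50*60)*30 = 3000*30 = 90000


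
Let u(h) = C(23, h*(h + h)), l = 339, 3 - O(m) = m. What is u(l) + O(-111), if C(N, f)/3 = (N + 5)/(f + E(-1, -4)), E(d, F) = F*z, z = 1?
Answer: 1871544/16417 ≈ 114.00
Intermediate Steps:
O(m) = 3 - m
E(d, F) = F (E(d, F) = F*1 = F)
C(N, f) = 3*(5 + N)/(-4 + f) (C(N, f) = 3*((N + 5)/(f - 4)) = 3*((5 + N)/(-4 + f)) = 3*(5 + N)/(-4 + f))
u(h) = 84/(-4 + 2*h**2) (u(h) = 3*(5 + 23)/(-4 + h*(h + h)) = 3*28/(-4 + h*(2*h)) = 3*28/(-4 + 2*h**2) = 84/(-4 + 2*h**2))
u(l) + O(-111) = 42/(-2 + 339**2) + (3 - 1*(-111)) = 42/(-2 + 114921) + (3 + 111) = 42/114919 + 114 = 42*(1/114919) + 114 = 6/16417 + 114 = 1871544/16417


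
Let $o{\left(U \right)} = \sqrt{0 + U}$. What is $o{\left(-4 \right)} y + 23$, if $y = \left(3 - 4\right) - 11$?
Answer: $23 - 24 i \approx 23.0 - 24.0 i$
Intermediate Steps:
$o{\left(U \right)} = \sqrt{U}$
$y = -12$ ($y = -1 - 11 = -12$)
$o{\left(-4 \right)} y + 23 = \sqrt{-4} \left(-12\right) + 23 = 2 i \left(-12\right) + 23 = - 24 i + 23 = 23 - 24 i$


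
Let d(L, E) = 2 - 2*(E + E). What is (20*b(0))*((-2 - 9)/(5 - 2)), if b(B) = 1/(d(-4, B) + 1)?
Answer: -220/9 ≈ -24.444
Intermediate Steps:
d(L, E) = 2 - 4*E
b(B) = 1/(3 - 4*B) (b(B) = 1/((2 - 4*B) + 1) = 1/(3 - 4*B))
(20*b(0))*((-2 - 9)/(5 - 2)) = (20*(-1/(-3 + 4*0)))*((-2 - 9)/(5 - 2)) = (20*(-1/(-3 + 0)))*(-11/3) = (20*(-1/(-3)))*(-11*⅓) = (20*(-1*(-⅓)))*(-11/3) = (20*(⅓))*(-11/3) = (20/3)*(-11/3) = -220/9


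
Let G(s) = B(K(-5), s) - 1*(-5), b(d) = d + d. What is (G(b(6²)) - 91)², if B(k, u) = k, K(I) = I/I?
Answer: 7225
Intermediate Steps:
K(I) = 1
b(d) = 2*d
G(s) = 6 (G(s) = 1 - 1*(-5) = 1 + 5 = 6)
(G(b(6²)) - 91)² = (6 - 91)² = (-85)² = 7225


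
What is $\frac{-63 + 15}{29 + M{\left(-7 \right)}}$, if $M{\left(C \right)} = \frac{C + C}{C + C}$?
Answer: $- \frac{8}{5} \approx -1.6$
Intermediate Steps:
$M{\left(C \right)} = 1$ ($M{\left(C \right)} = \frac{2 C}{2 C} = 2 C \frac{1}{2 C} = 1$)
$\frac{-63 + 15}{29 + M{\left(-7 \right)}} = \frac{-63 + 15}{29 + 1} = \frac{1}{30} \left(-48\right) = - \frac{8}{5}$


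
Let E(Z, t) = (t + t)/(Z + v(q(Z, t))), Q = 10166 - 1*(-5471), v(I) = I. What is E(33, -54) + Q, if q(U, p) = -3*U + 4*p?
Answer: 734957/47 ≈ 15637.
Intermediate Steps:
Q = 15637 (Q = 10166 + 5471 = 15637)
E(Z, t) = 2*t/(-2*Z + 4*t) (E(Z, t) = (t + t)/(Z + (-3*Z + 4*t)) = (2*t)/(-2*Z + 4*t) = 2*t/(-2*Z + 4*t))
E(33, -54) + Q = -54/(-1*33 + 2*(-54)) + 15637 = -54/(-33 - 108) + 15637 = -54/(-141) + 15637 = -54*(-1/141) + 15637 = 18/47 + 15637 = 734957/47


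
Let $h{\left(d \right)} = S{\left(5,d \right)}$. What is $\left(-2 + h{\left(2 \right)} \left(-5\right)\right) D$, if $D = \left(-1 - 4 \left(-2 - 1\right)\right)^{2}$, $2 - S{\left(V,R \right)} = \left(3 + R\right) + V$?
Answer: $4598$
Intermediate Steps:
$S{\left(V,R \right)} = -1 - R - V$ ($S{\left(V,R \right)} = 2 - \left(\left(3 + R\right) + V\right) = 2 - \left(3 + R + V\right) = -1 - R - V$)
$h{\left(d \right)} = -6 - d$ ($h{\left(d \right)} = -1 - d - 5 = -6 - d$)
$D = 121$ ($D = \left(-1 - 4 \left(-3\right)\right)^{2} = \left(-1 - -12\right)^{2} = \left(-1 + 12\right)^{2} = 11^{2} = 121$)
$\left(-2 + h{\left(2 \right)} \left(-5\right)\right) D = \left(-2 + \left(-6 - 2\right) \left(-5\right)\right) 121 = \left(-2 - -40\right) 121 = \left(-2 + 40\right) 121 = 38 \cdot 121 = 4598$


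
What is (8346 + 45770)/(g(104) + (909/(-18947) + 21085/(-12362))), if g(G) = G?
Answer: 12675201802424/23948438103 ≈ 529.27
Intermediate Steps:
(8346 + 45770)/(g(104) + (909/(-18947) + 21085/(-12362))) = (8346 + 45770)/(104 + (909/(-18947) + 21085/(-12362))) = 54116/(104 + (909*(-1/18947) + 21085*(-1/12362))) = 54116/(104 + (-909/18947 - 21085/12362)) = 54116/(104 - 410734553/234222814) = 54116/(23948438103/234222814) = 54116*(234222814/23948438103) = 12675201802424/23948438103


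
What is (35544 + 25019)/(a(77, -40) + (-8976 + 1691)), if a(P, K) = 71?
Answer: -60563/7214 ≈ -8.3952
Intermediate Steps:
(35544 + 25019)/(a(77, -40) + (-8976 + 1691)) = (35544 + 25019)/(71 + (-8976 + 1691)) = 60563/(71 - 7285) = 60563/(-7214) = 60563*(-1/7214) = -60563/7214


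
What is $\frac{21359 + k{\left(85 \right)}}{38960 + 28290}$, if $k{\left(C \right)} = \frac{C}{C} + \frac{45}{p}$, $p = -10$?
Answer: $\frac{42711}{134500} \approx 0.31755$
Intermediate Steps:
$k{\left(C \right)} = - \frac{7}{2}$ ($k{\left(C \right)} = \frac{C}{C} + \frac{45}{-10} = 1 + 45 \left(- \frac{1}{10}\right) = 1 - \frac{9}{2} = - \frac{7}{2}$)
$\frac{21359 + k{\left(85 \right)}}{38960 + 28290} = \frac{21359 - \frac{7}{2}}{38960 + 28290} = \frac{42711}{2 \cdot 67250} = \frac{42711}{2} \cdot \frac{1}{67250} = \frac{42711}{134500}$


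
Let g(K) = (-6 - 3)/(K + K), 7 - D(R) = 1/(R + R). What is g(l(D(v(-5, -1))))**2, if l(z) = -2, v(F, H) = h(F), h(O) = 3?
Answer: 81/16 ≈ 5.0625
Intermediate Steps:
v(F, H) = 3
D(R) = 7 - 1/(2*R) (D(R) = 7 - 1/(R + R) = 7 - 1/(2*R))
g(K) = -9/(2*K) (g(K) = -9*1/(2*K) = -9/(2*K))
g(l(D(v(-5, -1))))**2 = (-9/2/(-2))**2 = (-9/2*(-1/2))**2 = (9/4)**2 = 81/16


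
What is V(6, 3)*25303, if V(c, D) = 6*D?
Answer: 455454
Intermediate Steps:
V(6, 3)*25303 = (6*3)*25303 = 18*25303 = 455454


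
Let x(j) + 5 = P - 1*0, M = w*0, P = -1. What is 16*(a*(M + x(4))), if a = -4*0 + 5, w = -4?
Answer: -480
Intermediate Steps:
a = 5 (a = 0 + 5 = 5)
M = 0 (M = -4*0 = 0)
x(j) = -6 (x(j) = -5 + (-1 - 1*0) = -5 + (-1 + 0) = -5 - 1 = -6)
16*(a*(M + x(4))) = 16*(5*(0 - 6)) = 16*(5*(-6)) = 16*(-30) = -480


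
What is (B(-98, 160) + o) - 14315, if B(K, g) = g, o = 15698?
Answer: 1543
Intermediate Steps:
(B(-98, 160) + o) - 14315 = (160 + 15698) - 14315 = 15858 - 14315 = 1543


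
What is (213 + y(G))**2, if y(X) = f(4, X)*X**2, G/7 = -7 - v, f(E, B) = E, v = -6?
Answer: 167281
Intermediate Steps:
G = -7 (G = 7*(-7 - 1*(-6)) = 7*(-7 + 6) = 7*(-1) = -7)
y(X) = 4*X**2
(213 + y(G))**2 = (213 + 4*(-7)**2)**2 = (213 + 4*49)**2 = (213 + 196)**2 = 409**2 = 167281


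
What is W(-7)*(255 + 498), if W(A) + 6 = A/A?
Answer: -3765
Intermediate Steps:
W(A) = -5 (W(A) = -6 + A/A = -6 + 1 = -5)
W(-7)*(255 + 498) = -5*(255 + 498) = -5*753 = -3765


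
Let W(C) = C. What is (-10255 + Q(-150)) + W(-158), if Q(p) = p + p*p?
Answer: 11937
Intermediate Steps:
Q(p) = p + p²
(-10255 + Q(-150)) + W(-158) = (-10255 - 150*(1 - 150)) - 158 = (-10255 - 150*(-149)) - 158 = (-10255 + 22350) - 158 = 12095 - 158 = 11937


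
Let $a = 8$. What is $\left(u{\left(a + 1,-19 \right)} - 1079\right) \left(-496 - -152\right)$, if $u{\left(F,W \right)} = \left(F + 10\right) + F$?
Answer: $361544$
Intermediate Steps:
$u{\left(F,W \right)} = 10 + 2 F$ ($u{\left(F,W \right)} = \left(10 + F\right) + F = 10 + 2 F$)
$\left(u{\left(a + 1,-19 \right)} - 1079\right) \left(-496 - -152\right) = \left(\left(10 + 2 \left(8 + 1\right)\right) - 1079\right) \left(-496 - -152\right) = \left(\left(10 + 2 \cdot 9\right) - 1079\right) \left(-496 + 152\right) = \left(\left(10 + 18\right) - 1079\right) \left(-344\right) = \left(28 - 1079\right) \left(-344\right) = \left(-1051\right) \left(-344\right) = 361544$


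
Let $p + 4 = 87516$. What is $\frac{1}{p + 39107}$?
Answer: $\frac{1}{126619} \approx 7.8977 \cdot 10^{-6}$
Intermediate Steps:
$p = 87512$ ($p = -4 + 87516 = 87512$)
$\frac{1}{p + 39107} = \frac{1}{87512 + 39107} = \frac{1}{126619}$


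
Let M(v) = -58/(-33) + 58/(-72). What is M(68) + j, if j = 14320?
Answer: 5671097/396 ≈ 14321.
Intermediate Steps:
M(v) = 377/396 (M(v) = -58*(-1/33) + 58*(-1/72) = 58/33 - 29/36 = 377/396)
M(68) + j = 377/396 + 14320 = 5671097/396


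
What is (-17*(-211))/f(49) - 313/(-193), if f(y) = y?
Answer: 707628/9457 ≈ 74.826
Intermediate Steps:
(-17*(-211))/f(49) - 313/(-193) = -17*(-211)/49 - 313/(-193) = 3587*(1/49) - 313*(-1/193) = 3587/49 + 313/193 = 707628/9457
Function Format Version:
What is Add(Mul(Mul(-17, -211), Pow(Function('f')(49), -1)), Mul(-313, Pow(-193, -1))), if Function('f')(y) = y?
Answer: Rational(707628, 9457) ≈ 74.826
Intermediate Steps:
Add(Mul(Mul(-17, -211), Pow(Function('f')(49), -1)), Mul(-313, Pow(-193, -1))) = Add(Mul(Mul(-17, -211), Pow(49, -1)), Mul(-313, Pow(-193, -1))) = Add(Mul(3587, Rational(1, 49)), Mul(-313, Rational(-1, 193))) = Add(Rational(3587, 49), Rational(313, 193)) = Rational(707628, 9457)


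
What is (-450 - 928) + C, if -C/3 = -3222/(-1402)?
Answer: -970811/701 ≈ -1384.9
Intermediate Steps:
C = -4833/701 (C = -(-9666)/(-1402) = -(-9666)*(-1)/1402 = -3*1611/701 = -4833/701 ≈ -6.8944)
(-450 - 928) + C = (-450 - 928) - 4833/701 = -1378 - 4833/701 = -970811/701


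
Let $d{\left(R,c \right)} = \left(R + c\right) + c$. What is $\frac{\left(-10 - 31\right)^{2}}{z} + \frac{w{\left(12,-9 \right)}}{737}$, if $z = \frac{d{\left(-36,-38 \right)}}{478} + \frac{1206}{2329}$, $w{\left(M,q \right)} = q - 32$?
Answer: $\frac{689602005797}{116305970} \approx 5929.2$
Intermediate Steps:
$d{\left(R,c \right)} = R + 2 c$
$w{\left(M,q \right)} = -32 + q$ ($w{\left(M,q \right)} = q - 32 = -32 + q$)
$z = \frac{157810}{556631}$ ($z = \frac{-36 + 2 \left(-38\right)}{478} + \frac{1206}{2329} = \left(-36 - 76\right) \frac{1}{478} + 1206 \cdot \frac{1}{2329} = \left(-112\right) \frac{1}{478} + \frac{1206}{2329} = - \frac{56}{239} + \frac{1206}{2329} = \frac{157810}{556631} \approx 0.28351$)
$\frac{\left(-10 - 31\right)^{2}}{z} + \frac{w{\left(12,-9 \right)}}{737} = \frac{\left(-10 - 31\right)^{2}}{\frac{157810}{556631}} + \frac{-32 - 9}{737} = \left(-41\right)^{2} \cdot \frac{556631}{157810} - \frac{41}{737} = 1681 \cdot \frac{556631}{157810} - \frac{41}{737} = \frac{935696711}{157810} - \frac{41}{737} = \frac{689602005797}{116305970}$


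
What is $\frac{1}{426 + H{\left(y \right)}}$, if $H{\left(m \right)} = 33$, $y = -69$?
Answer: $\frac{1}{459} \approx 0.0021787$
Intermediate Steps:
$\frac{1}{426 + H{\left(y \right)}} = \frac{1}{426 + 33} = \frac{1}{459}$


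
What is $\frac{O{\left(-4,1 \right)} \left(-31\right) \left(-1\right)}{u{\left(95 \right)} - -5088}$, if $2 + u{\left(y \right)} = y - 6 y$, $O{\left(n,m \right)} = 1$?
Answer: $\frac{31}{4611} \approx 0.0067231$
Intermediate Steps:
$u{\left(y \right)} = -2 - 5 y$ ($u{\left(y \right)} = -2 + \left(y - 6 y\right) = -2 - 5 y$)
$\frac{O{\left(-4,1 \right)} \left(-31\right) \left(-1\right)}{u{\left(95 \right)} - -5088} = \frac{1 \left(-31\right) \left(-1\right)}{\left(-2 - 475\right) - -5088} = \frac{\left(-31\right) \left(-1\right)}{\left(-2 - 475\right) + 5088} = \frac{31}{-477 + 5088} = \frac{31}{4611}$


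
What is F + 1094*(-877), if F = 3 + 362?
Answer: -959073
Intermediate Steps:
F = 365
F + 1094*(-877) = 365 + 1094*(-877) = 365 - 959438 = -959073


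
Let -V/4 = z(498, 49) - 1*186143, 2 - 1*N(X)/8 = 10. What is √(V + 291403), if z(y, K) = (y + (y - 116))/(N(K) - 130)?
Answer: √9747659495/97 ≈ 1017.8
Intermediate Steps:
N(X) = -64 (N(X) = 16 - 8*10 = 16 - 80 = -64)
z(y, K) = 58/97 - y/97 (z(y, K) = (y + (y - 116))/(-64 - 130) = (y + (-116 + y))/(-194) = (-116 + 2*y)*(-1/194) = 58/97 - y/97)
V = 72225244/97 (V = -4*((58/97 - 1/97*498) - 1*186143) = -4*((58/97 - 498/97) - 186143) = -4*(-440/97 - 186143) = -4*(-18056311/97) = 72225244/97 ≈ 7.4459e+5)
√(V + 291403) = √(72225244/97 + 291403) = √(100491335/97) = √9747659495/97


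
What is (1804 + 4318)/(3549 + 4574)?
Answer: 6122/8123 ≈ 0.75366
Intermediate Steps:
(1804 + 4318)/(3549 + 4574) = 6122/8123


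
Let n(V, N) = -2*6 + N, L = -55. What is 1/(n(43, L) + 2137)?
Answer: 1/2070 ≈ 0.00048309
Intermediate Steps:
n(V, N) = -12 + N
1/(n(43, L) + 2137) = 1/((-12 - 55) + 2137) = 1/(-67 + 2137) = 1/2070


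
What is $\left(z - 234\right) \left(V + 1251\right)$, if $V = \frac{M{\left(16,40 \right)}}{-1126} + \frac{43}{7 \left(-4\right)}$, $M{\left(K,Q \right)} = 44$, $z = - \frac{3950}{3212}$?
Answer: $- \frac{7440712139481}{25316984} \approx -2.939 \cdot 10^{5}$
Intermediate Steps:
$z = - \frac{1975}{1606}$ ($z = \left(-3950\right) \frac{1}{3212} = - \frac{1975}{1606} \approx -1.2298$)
$V = - \frac{24825}{15764}$ ($V = \frac{44}{-1126} + \frac{43}{7 \left(-4\right)} = 44 \left(- \frac{1}{1126}\right) + \frac{43}{-28} = - \frac{22}{563} + 43 \left(- \frac{1}{28}\right) = - \frac{22}{563} - \frac{43}{28} = - \frac{24825}{15764} \approx -1.5748$)
$\left(z - 234\right) \left(V + 1251\right) = \left(- \frac{1975}{1606} - 234\right) \left(- \frac{24825}{15764} + 1251\right) = \left(- \frac{377779}{1606}\right) \frac{19695939}{15764} = - \frac{7440712139481}{25316984}$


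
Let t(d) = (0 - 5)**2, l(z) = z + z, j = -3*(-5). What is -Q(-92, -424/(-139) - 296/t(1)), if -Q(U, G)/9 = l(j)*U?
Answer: -24840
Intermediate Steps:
j = 15
l(z) = 2*z
t(d) = 25 (t(d) = (-5)**2 = 25)
Q(U, G) = -270*U (Q(U, G) = -9*2*15*U = -270*U)
-Q(-92, -424/(-139) - 296/t(1)) = -(-270)*(-92) = -1*24840 = -24840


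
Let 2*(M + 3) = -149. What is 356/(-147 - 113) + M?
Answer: -10253/130 ≈ -78.869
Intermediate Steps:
M = -155/2 (M = -3 + (½)*(-149) = -3 - 149/2 = -155/2 ≈ -77.500)
356/(-147 - 113) + M = 356/(-147 - 113) - 155/2 = 356/(-260) - 155/2 = 356*(-1/260) - 155/2 = -89/65 - 155/2 = -10253/130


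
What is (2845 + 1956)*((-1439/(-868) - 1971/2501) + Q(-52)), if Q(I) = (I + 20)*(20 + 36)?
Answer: -18667763563345/2170868 ≈ -8.5992e+6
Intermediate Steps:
Q(I) = 1120 + 56*I (Q(I) = (20 + I)*56 = 1120 + 56*I)
(2845 + 1956)*((-1439/(-868) - 1971/2501) + Q(-52)) = (2845 + 1956)*((-1439/(-868) - 1971/2501) + (1120 + 56*(-52))) = 4801*((-1439*(-1/868) - 1971*1/2501) + (1120 - 2912)) = 4801*((1439/868 - 1971/2501) - 1792) = 4801*(1888111/2170868 - 1792) = 4801*(-3888307345/2170868) = -18667763563345/2170868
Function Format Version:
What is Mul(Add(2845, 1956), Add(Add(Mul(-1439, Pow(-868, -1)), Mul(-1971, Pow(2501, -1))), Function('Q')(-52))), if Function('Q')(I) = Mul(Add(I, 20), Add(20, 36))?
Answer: Rational(-18667763563345, 2170868) ≈ -8.5992e+6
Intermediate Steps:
Function('Q')(I) = Add(1120, Mul(56, I)) (Function('Q')(I) = Mul(Add(20, I), 56) = Add(1120, Mul(56, I)))
Mul(Add(2845, 1956), Add(Add(Mul(-1439, Pow(-868, -1)), Mul(-1971, Pow(2501, -1))), Function('Q')(-52))) = Mul(Add(2845, 1956), Add(Add(Mul(-1439, Pow(-868, -1)), Mul(-1971, Pow(2501, -1))), Add(1120, Mul(56, -52)))) = Mul(4801, Add(Add(Mul(-1439, Rational(-1, 868)), Mul(-1971, Rational(1, 2501))), Add(1120, -2912))) = Mul(4801, Add(Add(Rational(1439, 868), Rational(-1971, 2501)), -1792)) = Mul(4801, Add(Rational(1888111, 2170868), -1792)) = Mul(4801, Rational(-3888307345, 2170868)) = Rational(-18667763563345, 2170868)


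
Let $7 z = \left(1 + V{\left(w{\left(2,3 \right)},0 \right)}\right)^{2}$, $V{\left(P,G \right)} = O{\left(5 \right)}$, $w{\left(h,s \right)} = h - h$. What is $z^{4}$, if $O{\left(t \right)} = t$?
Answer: $\frac{1679616}{2401} \approx 699.55$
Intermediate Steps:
$w{\left(h,s \right)} = 0$
$V{\left(P,G \right)} = 5$
$z = \frac{36}{7}$ ($z = \frac{\left(1 + 5\right)^{2}}{7} = \frac{6^{2}}{7} = \frac{1}{7} \cdot 36 = \frac{36}{7} \approx 5.1429$)
$z^{4} = \left(\frac{36}{7}\right)^{4} = \frac{1679616}{2401}$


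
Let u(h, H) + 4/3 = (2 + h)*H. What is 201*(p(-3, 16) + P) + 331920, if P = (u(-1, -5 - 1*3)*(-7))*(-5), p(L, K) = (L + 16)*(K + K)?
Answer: 349876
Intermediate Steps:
u(h, H) = -4/3 + H*(2 + h) (u(h, H) = -4/3 + (2 + h)*H = -4/3 + H*(2 + h))
p(L, K) = 2*K*(16 + L) (p(L, K) = (16 + L)*(2*K) = 2*K*(16 + L))
P = -980/3 (P = ((-4/3 + 2*(-5 - 1*3) + (-5 - 1*3)*(-1))*(-7))*(-5) = ((-4/3 + 2*(-5 - 3) + (-5 - 3)*(-1))*(-7))*(-5) = ((-4/3 + 2*(-8) - 8*(-1))*(-7))*(-5) = ((-4/3 - 16 + 8)*(-7))*(-5) = -28/3*(-7)*(-5) = (196/3)*(-5) = -980/3 ≈ -326.67)
201*(p(-3, 16) + P) + 331920 = 201*(2*16*(16 - 3) - 980/3) + 331920 = 201*(2*16*13 - 980/3) + 331920 = 201*(416 - 980/3) + 331920 = 201*(268/3) + 331920 = 17956 + 331920 = 349876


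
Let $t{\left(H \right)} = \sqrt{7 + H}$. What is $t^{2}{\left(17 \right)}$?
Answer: $24$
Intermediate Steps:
$t^{2}{\left(17 \right)} = \left(\sqrt{7 + 17}\right)^{2} = \left(\sqrt{24}\right)^{2} = \left(2 \sqrt{6}\right)^{2} = 24$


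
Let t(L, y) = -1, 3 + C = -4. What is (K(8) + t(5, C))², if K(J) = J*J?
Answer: 3969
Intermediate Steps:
C = -7 (C = -3 - 4 = -7)
K(J) = J²
(K(8) + t(5, C))² = (8² - 1)² = (64 - 1)² = 63² = 3969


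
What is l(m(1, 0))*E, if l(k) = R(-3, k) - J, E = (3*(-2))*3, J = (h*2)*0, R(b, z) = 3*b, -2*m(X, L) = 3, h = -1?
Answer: 162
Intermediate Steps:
m(X, L) = -3/2 (m(X, L) = -½*3 = -3/2)
J = 0 (J = -1*2*0 = -2*0 = 0)
E = -18 (E = -6*3 = -18)
l(k) = -9 (l(k) = 3*(-3) - 1*0 = -9 + 0 = -9)
l(m(1, 0))*E = -9*(-18) = 162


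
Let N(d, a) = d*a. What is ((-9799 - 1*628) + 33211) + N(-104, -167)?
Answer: 40152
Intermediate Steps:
N(d, a) = a*d
((-9799 - 1*628) + 33211) + N(-104, -167) = ((-9799 - 1*628) + 33211) - 167*(-104) = ((-9799 - 628) + 33211) + 17368 = (-10427 + 33211) + 17368 = 22784 + 17368 = 40152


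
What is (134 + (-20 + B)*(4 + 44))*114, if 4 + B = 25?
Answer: 20748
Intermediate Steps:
B = 21 (B = -4 + 25 = 21)
(134 + (-20 + B)*(4 + 44))*114 = (134 + (-20 + 21)*(4 + 44))*114 = (134 + 1*48)*114 = (134 + 48)*114 = 182*114 = 20748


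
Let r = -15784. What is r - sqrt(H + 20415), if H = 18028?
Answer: -15784 - sqrt(38443) ≈ -15980.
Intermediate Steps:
r - sqrt(H + 20415) = -15784 - sqrt(18028 + 20415) = -15784 - sqrt(38443)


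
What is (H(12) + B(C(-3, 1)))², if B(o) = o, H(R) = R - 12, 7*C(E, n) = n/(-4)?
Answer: 1/784 ≈ 0.0012755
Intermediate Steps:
C(E, n) = -n/28 (C(E, n) = (n/(-4))/7 = (n*(-¼))/7 = (-n/4)/7 = -n/28)
H(R) = -12 + R
(H(12) + B(C(-3, 1)))² = ((-12 + 12) - 1/28*1)² = (0 - 1/28)² = (-1/28)² = 1/784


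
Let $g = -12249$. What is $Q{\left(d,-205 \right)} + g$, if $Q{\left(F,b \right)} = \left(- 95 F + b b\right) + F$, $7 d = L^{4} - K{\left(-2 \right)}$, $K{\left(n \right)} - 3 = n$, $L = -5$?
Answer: $\frac{149776}{7} \approx 21397.0$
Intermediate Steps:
$K{\left(n \right)} = 3 + n$
$d = \frac{624}{7}$ ($d = \frac{\left(-5\right)^{4} - \left(3 - 2\right)}{7} = \frac{625 - 1}{7} = \frac{1}{7} \cdot 624 = \frac{624}{7} \approx 89.143$)
$Q{\left(F,b \right)} = b^{2} - 94 F$ ($Q{\left(F,b \right)} = \left(- 95 F + b^{2}\right) + F = \left(b^{2} - 95 F\right) + F = b^{2} - 94 F$)
$Q{\left(d,-205 \right)} + g = \left(\left(-205\right)^{2} - \frac{58656}{7}\right) - 12249 = \left(42025 - \frac{58656}{7}\right) - 12249 = \frac{235519}{7} - 12249 = \frac{149776}{7}$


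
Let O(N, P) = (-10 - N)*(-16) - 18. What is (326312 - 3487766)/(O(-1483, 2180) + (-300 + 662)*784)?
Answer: -1580727/130111 ≈ -12.149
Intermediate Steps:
O(N, P) = 142 + 16*N (O(N, P) = (160 + 16*N) - 18 = 142 + 16*N)
(326312 - 3487766)/(O(-1483, 2180) + (-300 + 662)*784) = (326312 - 3487766)/((142 + 16*(-1483)) + (-300 + 662)*784) = -3161454/((142 - 23728) + 362*784) = -3161454/(-23586 + 283808) = -3161454/260222 = -3161454*1/260222 = -1580727/130111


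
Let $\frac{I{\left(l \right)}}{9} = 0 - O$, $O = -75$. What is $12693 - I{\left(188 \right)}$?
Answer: $12018$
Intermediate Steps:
$I{\left(l \right)} = 675$ ($I{\left(l \right)} = 9 \left(0 - -75\right) = 9 \left(0 + 75\right) = 9 \cdot 75 = 675$)
$12693 - I{\left(188 \right)} = 12693 - 675 = 12018$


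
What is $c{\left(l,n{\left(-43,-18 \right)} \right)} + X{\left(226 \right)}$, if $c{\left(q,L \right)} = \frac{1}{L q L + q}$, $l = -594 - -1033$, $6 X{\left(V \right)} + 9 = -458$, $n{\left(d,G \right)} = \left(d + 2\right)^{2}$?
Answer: $- \frac{144829486225}{1860764277} \approx -77.833$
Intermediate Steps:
$n{\left(d,G \right)} = \left(2 + d\right)^{2}$
$X{\left(V \right)} = - \frac{467}{6}$ ($X{\left(V \right)} = - \frac{3}{2} + \frac{1}{6} \left(-458\right) = - \frac{3}{2} - \frac{229}{3} = - \frac{467}{6}$)
$l = 439$ ($l = -594 + 1033 = 439$)
$c{\left(q,L \right)} = \frac{1}{q + q L^{2}}$ ($c{\left(q,L \right)} = \frac{1}{q L^{2} + q} = \frac{1}{q + q L^{2}}$)
$c{\left(l,n{\left(-43,-18 \right)} \right)} + X{\left(226 \right)} = \frac{1}{439 \left(1 + \left(\left(2 - 43\right)^{2}\right)^{2}\right)} - \frac{467}{6} = \frac{1}{439 \left(1 + \left(\left(-41\right)^{2}\right)^{2}\right)} - \frac{467}{6} = \frac{1}{439 \left(1 + 1681^{2}\right)} - \frac{467}{6} = \frac{1}{439 \left(1 + 2825761\right)} - \frac{467}{6} = \frac{1}{439 \cdot 2825762} - \frac{467}{6} = \frac{1}{439} \cdot \frac{1}{2825762} - \frac{467}{6} = \frac{1}{1240509518} - \frac{467}{6} = - \frac{144829486225}{1860764277}$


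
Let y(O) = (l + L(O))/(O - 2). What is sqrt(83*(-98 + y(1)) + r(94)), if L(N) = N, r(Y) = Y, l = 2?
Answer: 3*I*sqrt(921) ≈ 91.044*I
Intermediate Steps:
y(O) = (2 + O)/(-2 + O) (y(O) = (2 + O)/(O - 2) = (2 + O)/(-2 + O))
sqrt(83*(-98 + y(1)) + r(94)) = sqrt(83*(-98 + (2 + 1)/(-2 + 1)) + 94) = sqrt(83*(-98 + 3/(-1)) + 94) = sqrt(83*(-98 - 1*3) + 94) = sqrt(83*(-98 - 3) + 94) = sqrt(83*(-101) + 94) = sqrt(-8383 + 94) = sqrt(-8289) = 3*I*sqrt(921)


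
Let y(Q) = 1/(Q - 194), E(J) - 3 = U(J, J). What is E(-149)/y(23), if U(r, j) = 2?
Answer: -855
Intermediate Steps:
E(J) = 5 (E(J) = 3 + 2 = 5)
y(Q) = 1/(-194 + Q)
E(-149)/y(23) = 5/(1/(-194 + 23)) = 5/(1/(-171)) = 5/(-1/171) = 5*(-171) = -855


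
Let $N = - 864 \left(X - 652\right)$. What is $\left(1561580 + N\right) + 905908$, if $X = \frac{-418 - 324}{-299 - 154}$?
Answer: $\frac{457439520}{151} \approx 3.0294 \cdot 10^{6}$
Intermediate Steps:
$X = \frac{742}{453}$ ($X = - \frac{742}{-453} = \left(-742\right) \left(- \frac{1}{453}\right) = \frac{742}{453} \approx 1.638$)
$N = \frac{84848832}{151}$ ($N = - 864 \left(\frac{742}{453} - 652\right) = \left(-864\right) \left(- \frac{294614}{453}\right) = \frac{84848832}{151} \approx 5.6191 \cdot 10^{5}$)
$\left(1561580 + N\right) + 905908 = \left(1561580 + \frac{84848832}{151}\right) + 905908 = \frac{320647412}{151} + 905908 = \frac{457439520}{151}$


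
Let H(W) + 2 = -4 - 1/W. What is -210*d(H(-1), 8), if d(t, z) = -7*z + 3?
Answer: 11130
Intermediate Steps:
H(W) = -6 - 1/W (H(W) = -2 + (-4 - 1/W) = -6 - 1/W)
d(t, z) = 3 - 7*z
-210*d(H(-1), 8) = -210*(3 - 7*8) = -210*(3 - 56) = -210*(-53) = 11130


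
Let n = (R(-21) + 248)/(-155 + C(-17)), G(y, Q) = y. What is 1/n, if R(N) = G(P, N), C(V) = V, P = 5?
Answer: -172/253 ≈ -0.67984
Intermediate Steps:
R(N) = 5
n = -253/172 (n = (5 + 248)/(-155 - 17) = 253/(-172) = 253*(-1/172) = -253/172 ≈ -1.4709)
1/n = 1/(-253/172) = -172/253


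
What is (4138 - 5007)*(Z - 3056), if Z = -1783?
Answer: 4205091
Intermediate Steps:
(4138 - 5007)*(Z - 3056) = (4138 - 5007)*(-1783 - 3056) = -869*(-4839) = 4205091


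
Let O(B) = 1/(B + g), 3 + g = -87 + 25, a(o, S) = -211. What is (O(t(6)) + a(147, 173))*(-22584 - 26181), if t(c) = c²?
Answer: 298441800/29 ≈ 1.0291e+7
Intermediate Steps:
g = -65 (g = -3 + (-87 + 25) = -3 - 62 = -65)
O(B) = 1/(-65 + B) (O(B) = 1/(B - 65) = 1/(-65 + B))
(O(t(6)) + a(147, 173))*(-22584 - 26181) = (1/(-65 + 6²) - 211)*(-22584 - 26181) = (1/(-65 + 36) - 211)*(-48765) = (1/(-29) - 211)*(-48765) = (-1/29 - 211)*(-48765) = -6120/29*(-48765) = 298441800/29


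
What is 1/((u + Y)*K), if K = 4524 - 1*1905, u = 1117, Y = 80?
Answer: 1/3134943 ≈ 3.1899e-7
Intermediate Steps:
K = 2619 (K = 4524 - 1905 = 2619)
1/((u + Y)*K) = 1/((1117 + 80)*2619) = (1/2619)/1197 = (1/1197)*(1/2619) = 1/3134943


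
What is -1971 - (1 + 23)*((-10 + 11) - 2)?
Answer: -1947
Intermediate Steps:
-1971 - (1 + 23)*((-10 + 11) - 2) = -1971 - 24*(1 - 2) = -1971 - 24*(-1) = -1971 - 1*(-24) = -1971 + 24 = -1947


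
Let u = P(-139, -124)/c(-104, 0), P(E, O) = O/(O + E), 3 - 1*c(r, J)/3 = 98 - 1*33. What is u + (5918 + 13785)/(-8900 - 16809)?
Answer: -15597085/20284401 ≈ -0.76892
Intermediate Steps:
c(r, J) = -186 (c(r, J) = 9 - 3*(98 - 1*33) = 9 - 3*(98 - 33) = 9 - 3*65 = 9 - 195 = -186)
P(E, O) = O/(E + O)
u = -2/789 (u = -124/(-139 - 124)/(-186) = -124/(-263)*(-1/186) = -124*(-1/263)*(-1/186) = (124/263)*(-1/186) = -2/789 ≈ -0.0025349)
u + (5918 + 13785)/(-8900 - 16809) = -2/789 + (5918 + 13785)/(-8900 - 16809) = -2/789 + 19703/(-25709) = -2/789 + 19703*(-1/25709) = -2/789 - 19703/25709 = -15597085/20284401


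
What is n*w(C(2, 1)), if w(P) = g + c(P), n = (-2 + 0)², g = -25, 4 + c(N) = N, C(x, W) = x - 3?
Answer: -120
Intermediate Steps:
C(x, W) = -3 + x
c(N) = -4 + N
n = 4 (n = (-2)² = 4)
w(P) = -29 + P (w(P) = -25 + (-4 + P) = -29 + P)
n*w(C(2, 1)) = 4*(-29 + (-3 + 2)) = 4*(-29 - 1) = 4*(-30) = -120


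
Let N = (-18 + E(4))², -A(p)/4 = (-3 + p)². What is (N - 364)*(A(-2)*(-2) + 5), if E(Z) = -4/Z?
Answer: -615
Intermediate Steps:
A(p) = -4*(-3 + p)²
N = 361 (N = (-18 - 4/4)² = (-18 - 4*¼)² = (-18 - 1)² = (-19)² = 361)
(N - 364)*(A(-2)*(-2) + 5) = (361 - 364)*(-4*(-3 - 2)²*(-2) + 5) = -3*(-4*(-5)²*(-2) + 5) = -3*(-4*25*(-2) + 5) = -3*(-100*(-2) + 5) = -3*(200 + 5) = -3*205 = -615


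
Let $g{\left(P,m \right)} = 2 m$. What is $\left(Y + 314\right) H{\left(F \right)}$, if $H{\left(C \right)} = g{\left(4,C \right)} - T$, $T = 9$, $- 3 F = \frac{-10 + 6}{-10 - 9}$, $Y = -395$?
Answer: $\frac{14067}{19} \approx 740.37$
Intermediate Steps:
$F = - \frac{4}{57}$ ($F = - \frac{\left(-10 + 6\right) \frac{1}{-10 - 9}}{3} = - \frac{\left(-4\right) \frac{1}{-19}}{3} = - \frac{\left(-4\right) \left(- \frac{1}{19}\right)}{3} = \left(- \frac{1}{3}\right) \frac{4}{19} = - \frac{4}{57} \approx -0.070175$)
$H{\left(C \right)} = -9 + 2 C$ ($H{\left(C \right)} = 2 C - 9 = -9 + 2 C$)
$\left(Y + 314\right) H{\left(F \right)} = \left(-395 + 314\right) \left(-9 + 2 \left(- \frac{4}{57}\right)\right) = - 81 \left(-9 - \frac{8}{57}\right) = \left(-81\right) \left(- \frac{521}{57}\right) = \frac{14067}{19}$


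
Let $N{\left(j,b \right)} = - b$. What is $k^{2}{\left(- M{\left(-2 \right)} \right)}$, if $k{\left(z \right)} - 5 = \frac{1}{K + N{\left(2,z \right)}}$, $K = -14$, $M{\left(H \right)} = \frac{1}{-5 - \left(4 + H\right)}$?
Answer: $\frac{238144}{9801} \approx 24.298$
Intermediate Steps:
$M{\left(H \right)} = \frac{1}{-9 - H}$
$k{\left(z \right)} = 5 + \frac{1}{-14 - z}$
$k^{2}{\left(- M{\left(-2 \right)} \right)} = \left(\frac{69 + 5 \left(- \frac{-1}{9 - 2}\right)}{14 - - \frac{1}{9 - 2}}\right)^{2} = \left(\frac{69 + 5 \left(- \frac{-1}{7}\right)}{14 - - \frac{1}{7}}\right)^{2} = \left(\frac{69 + 5 \left(- \frac{-1}{7}\right)}{14 - \left(-1\right) \frac{1}{7}}\right)^{2} = \left(\frac{69 + 5 \left(\left(-1\right) \left(- \frac{1}{7}\right)\right)}{14 - - \frac{1}{7}}\right)^{2} = \left(\frac{69 + 5 \cdot \frac{1}{7}}{14 + \frac{1}{7}}\right)^{2} = \left(\frac{69 + \frac{5}{7}}{\frac{99}{7}}\right)^{2} = \left(\frac{7}{99} \cdot \frac{488}{7}\right)^{2} = \left(\frac{488}{99}\right)^{2} = \frac{238144}{9801}$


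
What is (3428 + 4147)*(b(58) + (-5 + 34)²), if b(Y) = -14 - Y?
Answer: 5825175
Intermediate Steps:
(3428 + 4147)*(b(58) + (-5 + 34)²) = (3428 + 4147)*((-14 - 1*58) + (-5 + 34)²) = 7575*((-14 - 58) + 29²) = 7575*(-72 + 841) = 7575*769 = 5825175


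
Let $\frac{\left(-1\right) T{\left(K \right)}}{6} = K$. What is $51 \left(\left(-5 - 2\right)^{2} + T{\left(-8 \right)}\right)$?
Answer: $4947$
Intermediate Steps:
$T{\left(K \right)} = - 6 K$
$51 \left(\left(-5 - 2\right)^{2} + T{\left(-8 \right)}\right) = 51 \left(\left(-5 - 2\right)^{2} - -48\right) = 51 \left(\left(-5 - 2\right)^{2} + 48\right) = 51 \left(\left(-7\right)^{2} + 48\right) = 51 \left(49 + 48\right) = 51 \cdot 97 = 4947$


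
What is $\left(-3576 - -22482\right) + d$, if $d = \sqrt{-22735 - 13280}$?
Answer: $18906 + 49 i \sqrt{15} \approx 18906.0 + 189.78 i$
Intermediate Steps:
$d = 49 i \sqrt{15}$ ($d = \sqrt{-36015} = 49 i \sqrt{15} \approx 189.78 i$)
$\left(-3576 - -22482\right) + d = \left(-3576 - -22482\right) + 49 i \sqrt{15} = \left(-3576 + 22482\right) + 49 i \sqrt{15} = 18906 + 49 i \sqrt{15}$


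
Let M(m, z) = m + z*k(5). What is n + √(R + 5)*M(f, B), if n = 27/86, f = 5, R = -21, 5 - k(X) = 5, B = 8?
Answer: 27/86 + 20*I ≈ 0.31395 + 20.0*I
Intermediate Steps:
k(X) = 0 (k(X) = 5 - 1*5 = 5 - 5 = 0)
M(m, z) = m (M(m, z) = m + z*0 = m + 0 = m)
n = 27/86 (n = 27*(1/86) = 27/86 ≈ 0.31395)
n + √(R + 5)*M(f, B) = 27/86 + √(-21 + 5)*5 = 27/86 + √(-16)*5 = 27/86 + (4*I)*5 = 27/86 + 20*I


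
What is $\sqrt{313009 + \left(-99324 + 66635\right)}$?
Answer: $16 \sqrt{1095} \approx 529.45$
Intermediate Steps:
$\sqrt{313009 + \left(-99324 + 66635\right)} = \sqrt{313009 - 32689} = \sqrt{280320} = 16 \sqrt{1095}$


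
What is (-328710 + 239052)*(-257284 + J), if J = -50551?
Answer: 27599870430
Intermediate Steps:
(-328710 + 239052)*(-257284 + J) = (-328710 + 239052)*(-257284 - 50551) = -89658*(-307835) = 27599870430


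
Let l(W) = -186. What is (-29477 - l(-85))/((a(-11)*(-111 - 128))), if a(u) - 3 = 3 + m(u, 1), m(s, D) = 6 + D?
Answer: 29291/3107 ≈ 9.4274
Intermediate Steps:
a(u) = 13 (a(u) = 3 + (3 + (6 + 1)) = 3 + (3 + 7) = 3 + 10 = 13)
(-29477 - l(-85))/((a(-11)*(-111 - 128))) = (-29477 - 1*(-186))/((13*(-111 - 128))) = (-29477 + 186)/((13*(-239))) = -29291/(-3107) = -29291*(-1/3107) = 29291/3107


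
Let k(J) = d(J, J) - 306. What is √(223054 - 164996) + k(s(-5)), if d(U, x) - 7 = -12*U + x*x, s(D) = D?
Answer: -214 + √58058 ≈ 26.952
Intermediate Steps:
d(U, x) = 7 + x² - 12*U (d(U, x) = 7 + (-12*U + x*x) = 7 + (-12*U + x²) = 7 + (x² - 12*U) = 7 + x² - 12*U)
k(J) = -299 + J² - 12*J (k(J) = (7 + J² - 12*J) - 306 = -299 + J² - 12*J)
√(223054 - 164996) + k(s(-5)) = √(223054 - 164996) + (-299 + (-5)² - 12*(-5)) = √58058 + (-299 + 25 + 60) = √58058 - 214 = -214 + √58058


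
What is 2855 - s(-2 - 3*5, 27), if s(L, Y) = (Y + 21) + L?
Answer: 2824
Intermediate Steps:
s(L, Y) = 21 + L + Y (s(L, Y) = (21 + Y) + L = 21 + L + Y)
2855 - s(-2 - 3*5, 27) = 2855 - (21 + (-2 - 3*5) + 27) = 2855 - (21 + (-2 - 15) + 27) = 2855 - (21 - 17 + 27) = 2855 - 1*31 = 2855 - 31 = 2824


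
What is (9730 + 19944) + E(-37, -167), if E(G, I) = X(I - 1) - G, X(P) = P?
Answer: 29543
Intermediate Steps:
E(G, I) = -1 + I - G (E(G, I) = (I - 1) - G = (-1 + I) - G = -1 + I - G)
(9730 + 19944) + E(-37, -167) = (9730 + 19944) + (-1 - 167 - 1*(-37)) = 29674 + (-1 - 167 + 37) = 29674 - 131 = 29543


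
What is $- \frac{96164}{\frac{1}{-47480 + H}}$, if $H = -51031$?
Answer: $9473211804$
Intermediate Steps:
$- \frac{96164}{\frac{1}{-47480 + H}} = - \frac{96164}{\frac{1}{-47480 - 51031}} = - \frac{96164}{\frac{1}{-98511}} = - \frac{96164}{- \frac{1}{98511}} = \left(-96164\right) \left(-98511\right) = 9473211804$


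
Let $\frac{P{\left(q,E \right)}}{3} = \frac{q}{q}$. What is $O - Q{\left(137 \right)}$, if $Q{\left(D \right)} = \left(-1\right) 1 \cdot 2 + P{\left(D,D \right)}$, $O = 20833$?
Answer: $20832$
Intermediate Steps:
$P{\left(q,E \right)} = 3$ ($P{\left(q,E \right)} = 3 \frac{q}{q} = 3 \cdot 1 = 3$)
$Q{\left(D \right)} = 1$ ($Q{\left(D \right)} = \left(-1\right) 1 \cdot 2 + 3 = \left(-1\right) 2 + 3 = -2 + 3 = 1$)
$O - Q{\left(137 \right)} = 20833 - 1 = 20832$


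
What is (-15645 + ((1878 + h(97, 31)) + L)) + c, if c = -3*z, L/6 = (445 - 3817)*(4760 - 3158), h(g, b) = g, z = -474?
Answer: -32423912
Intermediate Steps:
L = -32411664 (L = 6*((445 - 3817)*(4760 - 3158)) = 6*(-3372*1602) = 6*(-5401944) = -32411664)
c = 1422 (c = -3*(-474) = 1422)
(-15645 + ((1878 + h(97, 31)) + L)) + c = (-15645 + ((1878 + 97) - 32411664)) + 1422 = (-15645 + (1975 - 32411664)) + 1422 = (-15645 - 32409689) + 1422 = -32425334 + 1422 = -32423912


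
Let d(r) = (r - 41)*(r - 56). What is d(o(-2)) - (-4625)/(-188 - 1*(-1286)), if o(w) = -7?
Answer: 3324977/1098 ≈ 3028.2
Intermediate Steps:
d(r) = (-56 + r)*(-41 + r) (d(r) = (-41 + r)*(-56 + r) = (-56 + r)*(-41 + r))
d(o(-2)) - (-4625)/(-188 - 1*(-1286)) = (2296 + (-7)² - 97*(-7)) - (-4625)/(-188 - 1*(-1286)) = (2296 + 49 + 679) - (-4625)/(-188 + 1286) = 3024 - (-4625)/1098 = 3024 - 1*(-4625/1098) = 3024 + 4625/1098 = 3324977/1098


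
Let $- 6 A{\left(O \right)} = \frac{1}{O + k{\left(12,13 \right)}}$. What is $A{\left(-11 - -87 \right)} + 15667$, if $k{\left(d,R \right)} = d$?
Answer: $\frac{8272175}{528} \approx 15667.0$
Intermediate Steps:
$A{\left(O \right)} = - \frac{1}{6 \left(12 + O\right)}$ ($A{\left(O \right)} = - \frac{1}{6 \left(O + 12\right)} = - \frac{1}{6 \left(12 + O\right)}$)
$A{\left(-11 - -87 \right)} + 15667 = - \frac{1}{72 + 6 \left(-11 - -87\right)} + 15667 = - \frac{1}{72 + 6 \left(-11 + 87\right)} + 15667 = - \frac{1}{72 + 6 \cdot 76} + 15667 = - \frac{1}{72 + 456} + 15667 = - \frac{1}{528} + 15667 = \frac{8272175}{528}$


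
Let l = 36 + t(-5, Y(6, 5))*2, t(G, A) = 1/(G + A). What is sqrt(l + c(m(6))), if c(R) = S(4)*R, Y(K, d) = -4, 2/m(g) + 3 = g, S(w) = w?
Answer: sqrt(346)/3 ≈ 6.2004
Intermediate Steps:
m(g) = 2/(-3 + g)
c(R) = 4*R
t(G, A) = 1/(A + G)
l = 322/9 (l = 36 + 2/(-4 - 5) = 36 + 2/(-9) = 36 - 1/9*2 = 36 - 2/9 = 322/9 ≈ 35.778)
sqrt(l + c(m(6))) = sqrt(322/9 + 4*(2/(-3 + 6))) = sqrt(322/9 + 4*(2/3)) = sqrt(322/9 + 8/3) = sqrt(346/9) = sqrt(346)/3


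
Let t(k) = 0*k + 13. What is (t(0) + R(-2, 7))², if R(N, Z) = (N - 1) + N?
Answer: 64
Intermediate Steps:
R(N, Z) = -1 + 2*N (R(N, Z) = (-1 + N) + N = -1 + 2*N)
t(k) = 13 (t(k) = 0 + 13 = 13)
(t(0) + R(-2, 7))² = (13 + (-1 + 2*(-2)))² = (13 + (-1 - 4))² = (13 - 5)² = 8² = 64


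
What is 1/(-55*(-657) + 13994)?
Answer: 1/50129 ≈ 1.9949e-5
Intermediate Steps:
1/(-55*(-657) + 13994) = 1/(36135 + 13994) = 1/50129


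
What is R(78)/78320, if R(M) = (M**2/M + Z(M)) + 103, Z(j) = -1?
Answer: 9/3916 ≈ 0.0022983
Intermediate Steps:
R(M) = 102 + M (R(M) = (M**2/M - 1) + 103 = (M - 1) + 103 = (-1 + M) + 103 = 102 + M)
R(78)/78320 = (102 + 78)/78320 = 180*(1/78320) = 9/3916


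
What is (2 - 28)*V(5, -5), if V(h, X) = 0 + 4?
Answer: -104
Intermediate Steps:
V(h, X) = 4
(2 - 28)*V(5, -5) = (2 - 28)*4 = -26*4 = -104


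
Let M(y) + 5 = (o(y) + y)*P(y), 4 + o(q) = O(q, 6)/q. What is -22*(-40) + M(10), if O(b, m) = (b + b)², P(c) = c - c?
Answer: 875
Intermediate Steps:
P(c) = 0
O(b, m) = 4*b² (O(b, m) = (2*b)² = 4*b²)
o(q) = -4 + 4*q (o(q) = -4 + (4*q²)/q = -4 + 4*q)
M(y) = -5 (M(y) = -5 + ((-4 + 4*y) + y)*0 = -5 + (-4 + 5*y)*0 = -5 + 0 = -5)
-22*(-40) + M(10) = -22*(-40) - 5 = 880 - 5 = 875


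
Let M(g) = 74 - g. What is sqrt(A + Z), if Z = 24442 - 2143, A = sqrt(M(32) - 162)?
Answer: sqrt(22299 + 2*I*sqrt(30)) ≈ 149.33 + 0.0367*I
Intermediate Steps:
A = 2*I*sqrt(30) (A = sqrt((74 - 1*32) - 162) = sqrt((74 - 32) - 162) = sqrt(42 - 162) = sqrt(-120) = 2*I*sqrt(30) ≈ 10.954*I)
Z = 22299
sqrt(A + Z) = sqrt(2*I*sqrt(30) + 22299) = sqrt(22299 + 2*I*sqrt(30))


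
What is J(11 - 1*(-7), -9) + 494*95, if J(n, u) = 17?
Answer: 46947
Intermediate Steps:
J(11 - 1*(-7), -9) + 494*95 = 17 + 494*95 = 17 + 46930 = 46947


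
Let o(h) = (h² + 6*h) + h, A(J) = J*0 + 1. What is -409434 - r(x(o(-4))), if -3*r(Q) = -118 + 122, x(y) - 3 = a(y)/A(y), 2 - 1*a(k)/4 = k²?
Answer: -1228298/3 ≈ -4.0943e+5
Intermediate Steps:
a(k) = 8 - 4*k²
A(J) = 1 (A(J) = 0 + 1 = 1)
o(h) = h² + 7*h
x(y) = 11 - 4*y² (x(y) = 3 + (8 - 4*y²)/1 = 3 + (8 - 4*y²)*1 = 3 + (8 - 4*y²) = 11 - 4*y²)
r(Q) = -4/3 (r(Q) = -(-118 + 122)/3 = -⅓*4 = -4/3)
-409434 - r(x(o(-4))) = -409434 - 1*(-4/3) = -409434 + 4/3 = -1228298/3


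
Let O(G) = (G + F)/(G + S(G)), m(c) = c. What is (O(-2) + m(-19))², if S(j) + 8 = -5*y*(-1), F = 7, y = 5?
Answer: 3136/9 ≈ 348.44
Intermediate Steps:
S(j) = 17 (S(j) = -8 - 5*5*(-1) = -8 - 25*(-1) = -8 + 25 = 17)
O(G) = (7 + G)/(17 + G) (O(G) = (G + 7)/(G + 17) = (7 + G)/(17 + G))
(O(-2) + m(-19))² = ((7 - 2)/(17 - 2) - 19)² = (5/15 - 19)² = ((1/15)*5 - 19)² = (⅓ - 19)² = (-56/3)² = 3136/9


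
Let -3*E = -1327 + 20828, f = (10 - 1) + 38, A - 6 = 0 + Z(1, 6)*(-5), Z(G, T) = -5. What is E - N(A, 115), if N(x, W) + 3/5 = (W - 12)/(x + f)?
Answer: -845137/130 ≈ -6501.1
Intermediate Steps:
A = 31 (A = 6 + (0 - 5*(-5)) = 6 + (0 + 25) = 6 + 25 = 31)
f = 47 (f = 9 + 38 = 47)
N(x, W) = -⅗ + (-12 + W)/(47 + x) (N(x, W) = -⅗ + (W - 12)/(x + 47) = -⅗ + (-12 + W)/(47 + x))
E = -19501/3 (E = -(-1327 + 20828)/3 = -⅓*19501 = -19501/3 ≈ -6500.3)
E - N(A, 115) = -19501/3 - (-201 - 3*31 + 5*115)/(5*(47 + 31)) = -19501/3 - (-201 - 93 + 575)/(5*78) = -19501/3 - 281/(5*78) = -19501/3 - 1*281/390 = -19501/3 - 281/390 = -845137/130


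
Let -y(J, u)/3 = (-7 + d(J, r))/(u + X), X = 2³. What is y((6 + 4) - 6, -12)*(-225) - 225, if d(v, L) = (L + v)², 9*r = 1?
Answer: -11375/6 ≈ -1895.8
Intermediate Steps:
r = ⅑ (r = (⅑)*1 = ⅑ ≈ 0.11111)
X = 8
y(J, u) = -3*(-7 + (⅑ + J)²)/(8 + u) (y(J, u) = -3*(-7 + (⅑ + J)²)/(u + 8) = -3*(-7 + (⅑ + J)²)/(8 + u))
y((6 + 4) - 6, -12)*(-225) - 225 = ((567 - (1 + 9*((6 + 4) - 6))²)/(27*(8 - 12)))*(-225) - 225 = ((1/27)*(567 - (1 + 9*(10 - 6))²)/(-4))*(-225) - 225 = ((1/27)*(-¼)*(567 - (1 + 9*4)²))*(-225) - 225 = ((1/27)*(-¼)*(567 - (1 + 36)²))*(-225) - 225 = ((1/27)*(-¼)*(567 - 1*37²))*(-225) - 225 = ((1/27)*(-¼)*(567 - 1*1369))*(-225) - 225 = ((1/27)*(-¼)*(567 - 1369))*(-225) - 225 = ((1/27)*(-¼)*(-802))*(-225) - 225 = (401/54)*(-225) - 225 = -10025/6 - 225 = -11375/6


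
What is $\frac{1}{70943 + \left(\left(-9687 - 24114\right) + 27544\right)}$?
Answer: $\frac{1}{64686} \approx 1.5459 \cdot 10^{-5}$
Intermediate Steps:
$\frac{1}{70943 + \left(\left(-9687 - 24114\right) + 27544\right)} = \frac{1}{70943 + \left(-33801 + 27544\right)} = \frac{1}{70943 - 6257} = \frac{1}{64686}$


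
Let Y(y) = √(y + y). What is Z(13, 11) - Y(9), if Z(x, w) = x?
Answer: 13 - 3*√2 ≈ 8.7574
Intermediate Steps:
Y(y) = √2*√y (Y(y) = √(2*y) = √2*√y)
Z(13, 11) - Y(9) = 13 - √2*√9 = 13 - √2*3 = 13 - 3*√2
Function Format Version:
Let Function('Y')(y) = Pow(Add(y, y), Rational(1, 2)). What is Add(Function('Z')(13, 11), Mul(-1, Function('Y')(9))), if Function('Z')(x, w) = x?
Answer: Add(13, Mul(-3, Pow(2, Rational(1, 2)))) ≈ 8.7574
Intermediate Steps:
Function('Y')(y) = Mul(Pow(2, Rational(1, 2)), Pow(y, Rational(1, 2))) (Function('Y')(y) = Pow(Mul(2, y), Rational(1, 2)) = Mul(Pow(2, Rational(1, 2)), Pow(y, Rational(1, 2))))
Add(Function('Z')(13, 11), Mul(-1, Function('Y')(9))) = Add(13, Mul(-1, Mul(Pow(2, Rational(1, 2)), Pow(9, Rational(1, 2))))) = Add(13, Mul(-1, Mul(Pow(2, Rational(1, 2)), 3))) = Add(13, Mul(-1, Mul(3, Pow(2, Rational(1, 2))))) = Add(13, Mul(-3, Pow(2, Rational(1, 2))))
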